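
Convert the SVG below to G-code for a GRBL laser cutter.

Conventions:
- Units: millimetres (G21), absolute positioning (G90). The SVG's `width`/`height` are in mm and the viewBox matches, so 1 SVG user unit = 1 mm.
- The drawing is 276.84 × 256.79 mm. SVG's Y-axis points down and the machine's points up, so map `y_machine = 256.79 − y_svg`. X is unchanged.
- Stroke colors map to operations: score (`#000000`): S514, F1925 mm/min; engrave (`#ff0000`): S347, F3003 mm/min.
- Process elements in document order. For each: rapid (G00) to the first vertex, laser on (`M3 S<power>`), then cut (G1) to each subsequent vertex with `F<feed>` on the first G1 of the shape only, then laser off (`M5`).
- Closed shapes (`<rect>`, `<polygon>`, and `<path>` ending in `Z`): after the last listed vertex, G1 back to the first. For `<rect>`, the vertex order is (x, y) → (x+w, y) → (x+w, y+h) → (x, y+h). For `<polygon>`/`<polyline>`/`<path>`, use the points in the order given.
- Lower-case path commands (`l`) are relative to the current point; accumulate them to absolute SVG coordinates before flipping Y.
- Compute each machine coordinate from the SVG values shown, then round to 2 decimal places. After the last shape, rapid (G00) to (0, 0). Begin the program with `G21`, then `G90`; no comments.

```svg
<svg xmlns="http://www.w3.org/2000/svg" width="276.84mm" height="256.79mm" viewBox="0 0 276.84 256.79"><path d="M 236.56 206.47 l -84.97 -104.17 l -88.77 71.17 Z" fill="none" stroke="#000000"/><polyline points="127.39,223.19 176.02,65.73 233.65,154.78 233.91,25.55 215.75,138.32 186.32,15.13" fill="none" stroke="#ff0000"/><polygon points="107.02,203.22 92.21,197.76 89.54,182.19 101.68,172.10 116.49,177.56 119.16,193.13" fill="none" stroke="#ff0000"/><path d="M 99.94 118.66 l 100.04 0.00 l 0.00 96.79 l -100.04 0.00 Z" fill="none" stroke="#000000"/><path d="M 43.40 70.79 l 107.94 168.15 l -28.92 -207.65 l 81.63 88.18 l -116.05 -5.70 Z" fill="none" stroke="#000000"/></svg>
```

G21
G90
G00 X236.56 Y50.32
M3 S514
G1 X151.59 Y154.49 F1925
G1 X62.82 Y83.32
G1 X236.56 Y50.32
M5
G00 X127.39 Y33.60
M3 S347
G1 X176.02 Y191.06 F3003
G1 X233.65 Y102.01
G1 X233.91 Y231.24
G1 X215.75 Y118.47
G1 X186.32 Y241.66
M5
G00 X107.02 Y53.57
M3 S347
G1 X92.21 Y59.03 F3003
G1 X89.54 Y74.60
G1 X101.68 Y84.69
G1 X116.49 Y79.23
G1 X119.16 Y63.66
G1 X107.02 Y53.57
M5
G00 X99.94 Y138.13
M3 S514
G1 X199.98 Y138.13 F1925
G1 X199.98 Y41.34
G1 X99.94 Y41.34
G1 X99.94 Y138.13
M5
G00 X43.40 Y186.00
M3 S514
G1 X151.34 Y17.85 F1925
G1 X122.42 Y225.50
G1 X204.05 Y137.32
G1 X88.00 Y143.02
G1 X43.40 Y186.00
M5
G00 X0.00 Y0.00

Since the viewBox matches the mm dimensions, user units are millimetres directly. The only transform is the Y-flip y_m = 256.79 − y_svg.

Shape 1 is a closed polygon drawn with `<path>`. Its stroke #000000 means score at S514, F1925. After flipping Y the toolpath is (236.56,50.32) → (151.59,154.49) → (62.82,83.32) → (236.56,50.32), returning to the start.

Shape 2 is a open polyline drawn with `<polyline>`. Its stroke #ff0000 means engrave at S347, F3003. After flipping Y the toolpath is (127.39,33.60) → (176.02,191.06) → (233.65,102.01) → (233.91,231.24) → (215.75,118.47) → (186.32,241.66).

Shape 3 is a regular polygon drawn with `<polygon>`. Its stroke #ff0000 means engrave at S347, F3003. After flipping Y the toolpath is (107.02,53.57) → (92.21,59.03) → (89.54,74.60) → (101.68,84.69) → (116.49,79.23) → (119.16,63.66) → (107.02,53.57), returning to the start.

Shape 4 is a rectangle drawn with `<path>`. Its stroke #000000 means score at S514, F1925. After flipping Y the toolpath is (99.94,138.13) → (199.98,138.13) → (199.98,41.34) → (99.94,41.34) → (99.94,138.13), returning to the start.

Shape 5 is a closed polygon drawn with `<path>`. Its stroke #000000 means score at S514, F1925. After flipping Y the toolpath is (43.40,186.00) → (151.34,17.85) → (122.42,225.50) → (204.05,137.32) → (88.00,143.02) → (43.40,186.00), returning to the start.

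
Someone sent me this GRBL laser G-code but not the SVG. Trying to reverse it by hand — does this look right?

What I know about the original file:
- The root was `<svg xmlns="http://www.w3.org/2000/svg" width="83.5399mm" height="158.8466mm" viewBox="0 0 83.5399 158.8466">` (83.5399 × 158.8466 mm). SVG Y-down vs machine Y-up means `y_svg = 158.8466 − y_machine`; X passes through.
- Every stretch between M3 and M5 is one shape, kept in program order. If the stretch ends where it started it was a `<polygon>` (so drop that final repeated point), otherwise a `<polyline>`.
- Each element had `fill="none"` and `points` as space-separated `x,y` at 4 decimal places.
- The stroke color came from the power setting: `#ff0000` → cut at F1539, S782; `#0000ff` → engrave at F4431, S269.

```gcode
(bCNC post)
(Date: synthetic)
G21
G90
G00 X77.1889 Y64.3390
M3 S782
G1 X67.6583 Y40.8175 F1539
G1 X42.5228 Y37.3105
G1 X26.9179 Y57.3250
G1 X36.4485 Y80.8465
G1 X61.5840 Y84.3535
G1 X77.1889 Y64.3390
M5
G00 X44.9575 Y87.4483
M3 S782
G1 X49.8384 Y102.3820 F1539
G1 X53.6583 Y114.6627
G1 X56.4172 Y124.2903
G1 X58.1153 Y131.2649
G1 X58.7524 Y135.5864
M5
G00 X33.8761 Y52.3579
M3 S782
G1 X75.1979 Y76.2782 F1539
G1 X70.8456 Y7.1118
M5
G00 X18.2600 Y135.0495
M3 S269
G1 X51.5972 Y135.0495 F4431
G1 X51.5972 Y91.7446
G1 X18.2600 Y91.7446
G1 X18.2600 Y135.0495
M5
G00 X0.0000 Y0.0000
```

<svg xmlns="http://www.w3.org/2000/svg" width="83.5399mm" height="158.8466mm" viewBox="0 0 83.5399 158.8466">
  <polygon points="77.1889,94.5076 67.6583,118.0291 42.5228,121.5361 26.9179,101.5216 36.4485,78.0001 61.5840,74.4931" fill="none" stroke="#ff0000"/>
  <polyline points="44.9575,71.3983 49.8384,56.4646 53.6583,44.1839 56.4172,34.5563 58.1153,27.5817 58.7524,23.2602" fill="none" stroke="#ff0000"/>
  <polyline points="33.8761,106.4887 75.1979,82.5684 70.8456,151.7348" fill="none" stroke="#ff0000"/>
  <polygon points="18.2600,23.7971 51.5972,23.7971 51.5972,67.1020 18.2600,67.1020" fill="none" stroke="#0000ff"/>
</svg>

Each laser-on run becomes one SVG element. Flip Y back into SVG space with y_svg = 158.8466 − y_machine.

Run 1: power S782 maps to stroke `#ff0000` (cut). The run returns to its start, so emit a `<polygon>` with points (Y-flipped): 77.1889,94.5076 67.6583,118.0291 42.5228,121.5361 26.9179,101.5216 36.4485,78.0001 61.5840,74.4931.

Run 2: power S782 maps to stroke `#ff0000` (cut). The run is open, so emit a `<polyline>` with points (Y-flipped): 44.9575,71.3983 49.8384,56.4646 53.6583,44.1839 56.4172,34.5563 58.1153,27.5817 58.7524,23.2602.

Run 3: S782 ⇒ cut layer `#ff0000`. The run is open, so emit a `<polyline>` with points (Y-flipped): 33.8761,106.4887 75.1979,82.5684 70.8456,151.7348.

Run 4: S269 ⇒ engrave layer `#0000ff`. The run returns to its start, so emit a `<polygon>` with points (Y-flipped): 18.2600,23.7971 51.5972,23.7971 51.5972,67.1020 18.2600,67.1020.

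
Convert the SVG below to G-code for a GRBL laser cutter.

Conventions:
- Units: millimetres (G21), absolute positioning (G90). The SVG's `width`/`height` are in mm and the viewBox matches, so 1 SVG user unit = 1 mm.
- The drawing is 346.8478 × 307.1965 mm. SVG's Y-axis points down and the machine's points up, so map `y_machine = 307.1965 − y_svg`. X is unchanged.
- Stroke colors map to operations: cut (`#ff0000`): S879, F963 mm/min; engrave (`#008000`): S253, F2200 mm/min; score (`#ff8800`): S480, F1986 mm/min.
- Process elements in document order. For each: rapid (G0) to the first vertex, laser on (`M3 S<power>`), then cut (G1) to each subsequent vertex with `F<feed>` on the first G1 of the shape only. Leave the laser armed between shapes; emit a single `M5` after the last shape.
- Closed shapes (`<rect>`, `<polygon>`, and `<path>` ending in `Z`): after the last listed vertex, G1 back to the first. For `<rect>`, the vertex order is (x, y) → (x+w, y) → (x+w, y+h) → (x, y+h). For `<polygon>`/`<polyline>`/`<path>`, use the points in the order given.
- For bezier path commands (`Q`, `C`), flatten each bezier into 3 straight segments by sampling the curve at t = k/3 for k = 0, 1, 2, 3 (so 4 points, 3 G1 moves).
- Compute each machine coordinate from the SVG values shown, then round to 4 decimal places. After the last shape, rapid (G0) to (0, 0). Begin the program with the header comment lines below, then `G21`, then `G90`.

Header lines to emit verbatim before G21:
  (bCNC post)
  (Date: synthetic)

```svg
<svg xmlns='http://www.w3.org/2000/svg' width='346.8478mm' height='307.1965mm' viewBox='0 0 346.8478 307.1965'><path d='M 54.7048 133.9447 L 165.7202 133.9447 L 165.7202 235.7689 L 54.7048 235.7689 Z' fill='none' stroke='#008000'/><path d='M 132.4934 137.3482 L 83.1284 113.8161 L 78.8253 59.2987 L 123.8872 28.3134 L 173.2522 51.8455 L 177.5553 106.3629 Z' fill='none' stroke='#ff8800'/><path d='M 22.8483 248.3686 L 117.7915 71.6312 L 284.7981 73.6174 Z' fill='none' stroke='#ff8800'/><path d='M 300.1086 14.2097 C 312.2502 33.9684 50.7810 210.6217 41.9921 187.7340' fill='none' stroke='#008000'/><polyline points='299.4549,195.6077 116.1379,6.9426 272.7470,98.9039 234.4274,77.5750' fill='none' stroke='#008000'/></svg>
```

viewBox `0 0 346.8478 307.1965` with mm width/height → 1 unit = 1 mm. Flip: y_m = 307.1965 − y_svg.

**Shape 1** — `<path>` rectangle, stroke `#008000` → engrave (S253, F2200). Machine vertices: (54.7048,173.2518) → (165.7202,173.2518) → (165.7202,71.4276) → (54.7048,71.4276) → (54.7048,173.2518). Closed: final G1 returns to the first vertex.

**Shape 2** — `<path>` regular polygon, stroke `#ff8800` → score (S480, F1986). Machine vertices: (132.4934,169.8483) → (83.1284,193.3804) → (78.8253,247.8978) → (123.8872,278.8831) → (173.2522,255.3510) → (177.5553,200.8336) → (132.4934,169.8483). Closed: final G1 returns to the first vertex.

**Shape 3** — `<path>` closed polygon, stroke `#ff8800` → score (S480, F1986). Machine vertices: (22.8483,58.8279) → (117.7915,235.5653) → (284.7981,233.5791) → (22.8483,58.8279). Closed: final G1 returns to the first vertex.

**Shape 4** — `<path>` cubic bezier, stroke `#008000` → engrave (S253, F2200). Control points (SVG): P0=(300.1086,14.2097), P1=(312.2502,33.9684), P2=(50.7810,210.6217), P3=(41.9921,187.7340); sampled at t=k/3. Machine vertices: (300.1086,292.9868) → (240.5389,234.1312) → (115.5155,149.8871) → (41.9921,119.4625). Open path.

**Shape 5** — `<polyline>` open polyline, stroke `#008000` → engrave (S253, F2200). Machine vertices: (299.4549,111.5888) → (116.1379,300.2539) → (272.7470,208.2926) → (234.4274,229.6215). Open path.

(bCNC post)
(Date: synthetic)
G21
G90
G0 X54.7048 Y173.2518
M3 S253
G1 X165.7202 Y173.2518 F2200
G1 X165.7202 Y71.4276
G1 X54.7048 Y71.4276
G1 X54.7048 Y173.2518
G0 X132.4934 Y169.8483
M3 S480
G1 X83.1284 Y193.3804 F1986
G1 X78.8253 Y247.8978
G1 X123.8872 Y278.8831
G1 X173.2522 Y255.3510
G1 X177.5553 Y200.8336
G1 X132.4934 Y169.8483
G0 X22.8483 Y58.8279
M3 S480
G1 X117.7915 Y235.5653 F1986
G1 X284.7981 Y233.5791
G1 X22.8483 Y58.8279
G0 X300.1086 Y292.9868
M3 S253
G1 X240.5389 Y234.1312 F2200
G1 X115.5155 Y149.8871
G1 X41.9921 Y119.4625
G0 X299.4549 Y111.5888
M3 S253
G1 X116.1379 Y300.2539 F2200
G1 X272.7470 Y208.2926
G1 X234.4274 Y229.6215
M5
G0 X0.0000 Y0.0000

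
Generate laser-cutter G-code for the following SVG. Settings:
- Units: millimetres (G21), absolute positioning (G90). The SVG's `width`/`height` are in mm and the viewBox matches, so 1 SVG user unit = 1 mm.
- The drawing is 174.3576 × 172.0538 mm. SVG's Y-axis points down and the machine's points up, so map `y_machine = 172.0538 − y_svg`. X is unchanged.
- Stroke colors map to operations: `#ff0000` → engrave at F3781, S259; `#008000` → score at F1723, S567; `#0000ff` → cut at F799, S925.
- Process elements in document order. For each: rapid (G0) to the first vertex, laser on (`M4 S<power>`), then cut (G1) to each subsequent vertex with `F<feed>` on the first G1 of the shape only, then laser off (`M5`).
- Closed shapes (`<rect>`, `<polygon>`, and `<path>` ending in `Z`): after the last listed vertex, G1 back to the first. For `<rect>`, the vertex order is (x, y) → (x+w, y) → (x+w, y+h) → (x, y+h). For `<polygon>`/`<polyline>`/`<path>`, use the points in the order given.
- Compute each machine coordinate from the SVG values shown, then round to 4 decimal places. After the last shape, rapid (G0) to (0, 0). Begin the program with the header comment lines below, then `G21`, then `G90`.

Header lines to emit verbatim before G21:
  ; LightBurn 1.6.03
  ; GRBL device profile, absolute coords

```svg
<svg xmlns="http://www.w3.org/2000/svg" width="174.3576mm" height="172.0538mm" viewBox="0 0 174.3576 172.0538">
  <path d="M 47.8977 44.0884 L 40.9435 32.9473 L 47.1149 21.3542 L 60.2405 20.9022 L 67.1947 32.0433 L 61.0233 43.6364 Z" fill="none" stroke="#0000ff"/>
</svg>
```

Since the viewBox matches the mm dimensions, user units are millimetres directly. The only transform is the Y-flip y_m = 172.0538 − y_svg.

Shape 1 is a regular polygon drawn with `<path>`. Its stroke #0000ff means cut at S925, F799. After flipping Y the toolpath is (47.8977,127.9654) → (40.9435,139.1065) → (47.1149,150.6996) → (60.2405,151.1516) → (67.1947,140.0105) → (61.0233,128.4174) → (47.8977,127.9654), returning to the start.

; LightBurn 1.6.03
; GRBL device profile, absolute coords
G21
G90
G0 X47.8977 Y127.9654
M4 S925
G1 X40.9435 Y139.1065 F799
G1 X47.1149 Y150.6996
G1 X60.2405 Y151.1516
G1 X67.1947 Y140.0105
G1 X61.0233 Y128.4174
G1 X47.8977 Y127.9654
M5
G0 X0.0000 Y0.0000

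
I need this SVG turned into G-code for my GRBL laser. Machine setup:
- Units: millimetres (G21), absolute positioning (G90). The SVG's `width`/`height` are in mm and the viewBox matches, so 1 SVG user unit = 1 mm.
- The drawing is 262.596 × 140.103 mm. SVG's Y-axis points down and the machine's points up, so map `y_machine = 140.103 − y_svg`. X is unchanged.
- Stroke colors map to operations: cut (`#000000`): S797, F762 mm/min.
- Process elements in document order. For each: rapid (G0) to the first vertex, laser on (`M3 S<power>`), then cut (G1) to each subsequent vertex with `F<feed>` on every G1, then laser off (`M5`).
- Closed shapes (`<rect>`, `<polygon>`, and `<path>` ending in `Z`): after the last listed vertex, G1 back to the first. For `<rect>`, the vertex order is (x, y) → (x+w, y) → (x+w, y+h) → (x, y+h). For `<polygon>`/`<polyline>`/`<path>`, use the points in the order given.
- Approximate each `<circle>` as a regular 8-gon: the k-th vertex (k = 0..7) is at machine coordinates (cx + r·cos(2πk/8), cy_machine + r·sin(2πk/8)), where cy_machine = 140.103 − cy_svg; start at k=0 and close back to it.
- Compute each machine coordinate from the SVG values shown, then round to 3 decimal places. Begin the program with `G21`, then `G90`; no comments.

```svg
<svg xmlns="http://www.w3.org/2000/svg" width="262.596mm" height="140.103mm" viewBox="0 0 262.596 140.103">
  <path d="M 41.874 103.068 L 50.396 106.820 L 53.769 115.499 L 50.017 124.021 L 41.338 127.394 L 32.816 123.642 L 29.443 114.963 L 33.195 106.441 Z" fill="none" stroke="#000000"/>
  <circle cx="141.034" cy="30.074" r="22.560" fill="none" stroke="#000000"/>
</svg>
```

viewBox `0 0 262.596 140.103` with mm width/height → 1 unit = 1 mm. Flip: y_m = 140.103 − y_svg.

**Shape 1** — `<path>` regular polygon, stroke `#000000` → cut (S797, F762). Machine vertices: (41.874,37.035) → (50.396,33.283) → (53.769,24.604) → (50.017,16.082) → (41.338,12.709) → (32.816,16.461) → (29.443,25.140) → (33.195,33.662) → (41.874,37.035). Closed: final G1 returns to the first vertex.

**Shape 2** — `<circle>` circle, stroke `#000000` → cut (S797, F762). Machine vertices: (163.594,110.029) → (156.986,125.981) → (141.034,132.589) → (125.082,125.981) → (118.474,110.029) → (125.082,94.077) → (141.034,87.469) → (156.986,94.077) → (163.594,110.029). Closed: final G1 returns to the first vertex.

G21
G90
G0 X41.874 Y37.035
M3 S797
G1 X50.396 Y33.283 F762
G1 X53.769 Y24.604 F762
G1 X50.017 Y16.082 F762
G1 X41.338 Y12.709 F762
G1 X32.816 Y16.461 F762
G1 X29.443 Y25.140 F762
G1 X33.195 Y33.662 F762
G1 X41.874 Y37.035 F762
M5
G0 X163.594 Y110.029
M3 S797
G1 X156.986 Y125.981 F762
G1 X141.034 Y132.589 F762
G1 X125.082 Y125.981 F762
G1 X118.474 Y110.029 F762
G1 X125.082 Y94.077 F762
G1 X141.034 Y87.469 F762
G1 X156.986 Y94.077 F762
G1 X163.594 Y110.029 F762
M5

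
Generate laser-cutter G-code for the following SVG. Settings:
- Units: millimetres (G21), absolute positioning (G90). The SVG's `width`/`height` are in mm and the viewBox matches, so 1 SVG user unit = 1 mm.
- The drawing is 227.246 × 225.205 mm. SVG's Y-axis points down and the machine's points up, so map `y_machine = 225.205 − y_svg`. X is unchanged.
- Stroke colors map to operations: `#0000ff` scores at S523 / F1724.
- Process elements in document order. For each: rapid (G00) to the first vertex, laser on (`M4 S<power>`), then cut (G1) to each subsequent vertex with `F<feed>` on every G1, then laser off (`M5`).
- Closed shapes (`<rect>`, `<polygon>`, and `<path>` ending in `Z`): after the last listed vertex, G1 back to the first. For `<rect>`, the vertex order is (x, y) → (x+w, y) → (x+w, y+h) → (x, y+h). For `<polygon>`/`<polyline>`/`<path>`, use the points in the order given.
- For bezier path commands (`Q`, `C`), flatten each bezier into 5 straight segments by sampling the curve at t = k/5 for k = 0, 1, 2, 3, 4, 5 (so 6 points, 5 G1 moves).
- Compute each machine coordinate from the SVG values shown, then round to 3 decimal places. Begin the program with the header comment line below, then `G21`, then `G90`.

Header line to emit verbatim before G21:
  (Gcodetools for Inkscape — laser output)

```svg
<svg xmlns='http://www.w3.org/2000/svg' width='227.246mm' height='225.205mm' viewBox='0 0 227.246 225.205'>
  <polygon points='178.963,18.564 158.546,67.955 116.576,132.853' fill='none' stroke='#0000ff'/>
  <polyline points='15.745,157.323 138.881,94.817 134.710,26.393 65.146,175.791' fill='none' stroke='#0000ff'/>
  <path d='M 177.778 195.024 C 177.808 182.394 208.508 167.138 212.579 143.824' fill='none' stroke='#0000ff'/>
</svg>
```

1 u = 1 mm; y_m = 225.205 − y.

[1] `<polygon>` closed polygon, #0000ff→score S523 F1724: (178.963,206.641) → (158.546,157.250) → (116.576,92.352) → (178.963,206.641) (closed)

[2] `<polyline>` open polyline, #0000ff→score S523 F1724: (15.745,67.882) → (138.881,130.388) → (134.710,198.812) → (65.146,49.414)

[3] `<path>` cubic bezier, #0000ff→score S523 F1724: (177.778,30.181) → (181.018,38.118) → (188.868,46.945) → (198.579,56.924) → (207.399,68.316) → (212.579,81.381)

(Gcodetools for Inkscape — laser output)
G21
G90
G00 X178.963 Y206.641
M4 S523
G1 X158.546 Y157.250 F1724
G1 X116.576 Y92.352 F1724
G1 X178.963 Y206.641 F1724
M5
G00 X15.745 Y67.882
M4 S523
G1 X138.881 Y130.388 F1724
G1 X134.710 Y198.812 F1724
G1 X65.146 Y49.414 F1724
M5
G00 X177.778 Y30.181
M4 S523
G1 X181.018 Y38.118 F1724
G1 X188.868 Y46.945 F1724
G1 X198.579 Y56.924 F1724
G1 X207.399 Y68.316 F1724
G1 X212.579 Y81.381 F1724
M5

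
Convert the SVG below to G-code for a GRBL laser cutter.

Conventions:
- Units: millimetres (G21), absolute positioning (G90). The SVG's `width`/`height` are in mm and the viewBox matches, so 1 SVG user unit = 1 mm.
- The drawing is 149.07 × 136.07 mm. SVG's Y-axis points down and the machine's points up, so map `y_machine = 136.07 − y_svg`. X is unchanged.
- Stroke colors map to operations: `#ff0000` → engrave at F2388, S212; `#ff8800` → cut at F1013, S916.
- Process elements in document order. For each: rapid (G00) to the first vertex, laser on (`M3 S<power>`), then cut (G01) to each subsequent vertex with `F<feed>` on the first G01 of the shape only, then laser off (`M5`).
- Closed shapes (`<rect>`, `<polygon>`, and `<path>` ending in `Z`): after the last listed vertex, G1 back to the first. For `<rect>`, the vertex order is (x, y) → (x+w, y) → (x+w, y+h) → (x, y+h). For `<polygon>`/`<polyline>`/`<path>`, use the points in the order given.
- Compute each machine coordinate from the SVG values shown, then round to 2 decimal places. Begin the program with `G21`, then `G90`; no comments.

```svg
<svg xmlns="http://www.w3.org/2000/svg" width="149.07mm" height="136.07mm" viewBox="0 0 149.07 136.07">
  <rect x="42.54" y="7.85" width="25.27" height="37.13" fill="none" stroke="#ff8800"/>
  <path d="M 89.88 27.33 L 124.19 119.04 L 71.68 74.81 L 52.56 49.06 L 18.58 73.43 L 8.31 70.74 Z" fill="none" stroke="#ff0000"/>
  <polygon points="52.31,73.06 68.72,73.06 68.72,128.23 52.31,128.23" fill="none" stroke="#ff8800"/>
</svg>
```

Since the viewBox matches the mm dimensions, user units are millimetres directly. The only transform is the Y-flip y_m = 136.07 − y_svg.

Shape 1 is a rectangle drawn with `<rect>`. Its stroke #ff8800 means cut at S916, F1013. After flipping Y the toolpath is (42.54,128.22) → (67.81,128.22) → (67.81,91.09) → (42.54,91.09) → (42.54,128.22), returning to the start.

Shape 2 is a closed polygon drawn with `<path>`. Its stroke #ff0000 means engrave at S212, F2388. After flipping Y the toolpath is (89.88,108.74) → (124.19,17.03) → (71.68,61.26) → (52.56,87.01) → (18.58,62.64) → (8.31,65.33) → (89.88,108.74), returning to the start.

Shape 3 is a rectangle drawn with `<polygon>`. Its stroke #ff8800 means cut at S916, F1013. After flipping Y the toolpath is (52.31,63.01) → (68.72,63.01) → (68.72,7.84) → (52.31,7.84) → (52.31,63.01), returning to the start.

G21
G90
G00 X42.54 Y128.22
M3 S916
G01 X67.81 Y128.22 F1013
G01 X67.81 Y91.09
G01 X42.54 Y91.09
G01 X42.54 Y128.22
M5
G00 X89.88 Y108.74
M3 S212
G01 X124.19 Y17.03 F2388
G01 X71.68 Y61.26
G01 X52.56 Y87.01
G01 X18.58 Y62.64
G01 X8.31 Y65.33
G01 X89.88 Y108.74
M5
G00 X52.31 Y63.01
M3 S916
G01 X68.72 Y63.01 F1013
G01 X68.72 Y7.84
G01 X52.31 Y7.84
G01 X52.31 Y63.01
M5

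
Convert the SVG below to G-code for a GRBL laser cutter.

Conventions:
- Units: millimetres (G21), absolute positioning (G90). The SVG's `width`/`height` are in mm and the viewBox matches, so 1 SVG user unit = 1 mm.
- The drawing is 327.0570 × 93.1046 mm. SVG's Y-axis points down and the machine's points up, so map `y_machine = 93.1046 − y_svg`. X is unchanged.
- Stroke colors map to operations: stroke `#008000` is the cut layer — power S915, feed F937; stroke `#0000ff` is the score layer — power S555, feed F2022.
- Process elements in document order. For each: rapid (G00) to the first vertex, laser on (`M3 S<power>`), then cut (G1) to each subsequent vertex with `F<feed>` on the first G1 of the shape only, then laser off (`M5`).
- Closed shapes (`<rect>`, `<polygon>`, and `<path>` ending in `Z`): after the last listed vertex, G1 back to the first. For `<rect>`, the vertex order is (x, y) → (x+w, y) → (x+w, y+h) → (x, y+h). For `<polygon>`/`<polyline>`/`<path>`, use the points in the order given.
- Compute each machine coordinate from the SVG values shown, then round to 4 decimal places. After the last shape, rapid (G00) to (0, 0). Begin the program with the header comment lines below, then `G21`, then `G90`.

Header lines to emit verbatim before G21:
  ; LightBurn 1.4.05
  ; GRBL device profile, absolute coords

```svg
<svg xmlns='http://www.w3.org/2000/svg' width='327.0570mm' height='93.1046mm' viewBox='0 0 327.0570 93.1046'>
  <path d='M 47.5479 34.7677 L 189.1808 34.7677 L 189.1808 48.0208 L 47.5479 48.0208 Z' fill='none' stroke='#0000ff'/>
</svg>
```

; LightBurn 1.4.05
; GRBL device profile, absolute coords
G21
G90
G00 X47.5479 Y58.3369
M3 S555
G1 X189.1808 Y58.3369 F2022
G1 X189.1808 Y45.0838
G1 X47.5479 Y45.0838
G1 X47.5479 Y58.3369
M5
G00 X0.0000 Y0.0000

Since the viewBox matches the mm dimensions, user units are millimetres directly. The only transform is the Y-flip y_m = 93.1046 − y_svg.

Shape 1 is a rectangle drawn with `<path>`. Its stroke #0000ff means score at S555, F2022. After flipping Y the toolpath is (47.5479,58.3369) → (189.1808,58.3369) → (189.1808,45.0838) → (47.5479,45.0838) → (47.5479,58.3369), returning to the start.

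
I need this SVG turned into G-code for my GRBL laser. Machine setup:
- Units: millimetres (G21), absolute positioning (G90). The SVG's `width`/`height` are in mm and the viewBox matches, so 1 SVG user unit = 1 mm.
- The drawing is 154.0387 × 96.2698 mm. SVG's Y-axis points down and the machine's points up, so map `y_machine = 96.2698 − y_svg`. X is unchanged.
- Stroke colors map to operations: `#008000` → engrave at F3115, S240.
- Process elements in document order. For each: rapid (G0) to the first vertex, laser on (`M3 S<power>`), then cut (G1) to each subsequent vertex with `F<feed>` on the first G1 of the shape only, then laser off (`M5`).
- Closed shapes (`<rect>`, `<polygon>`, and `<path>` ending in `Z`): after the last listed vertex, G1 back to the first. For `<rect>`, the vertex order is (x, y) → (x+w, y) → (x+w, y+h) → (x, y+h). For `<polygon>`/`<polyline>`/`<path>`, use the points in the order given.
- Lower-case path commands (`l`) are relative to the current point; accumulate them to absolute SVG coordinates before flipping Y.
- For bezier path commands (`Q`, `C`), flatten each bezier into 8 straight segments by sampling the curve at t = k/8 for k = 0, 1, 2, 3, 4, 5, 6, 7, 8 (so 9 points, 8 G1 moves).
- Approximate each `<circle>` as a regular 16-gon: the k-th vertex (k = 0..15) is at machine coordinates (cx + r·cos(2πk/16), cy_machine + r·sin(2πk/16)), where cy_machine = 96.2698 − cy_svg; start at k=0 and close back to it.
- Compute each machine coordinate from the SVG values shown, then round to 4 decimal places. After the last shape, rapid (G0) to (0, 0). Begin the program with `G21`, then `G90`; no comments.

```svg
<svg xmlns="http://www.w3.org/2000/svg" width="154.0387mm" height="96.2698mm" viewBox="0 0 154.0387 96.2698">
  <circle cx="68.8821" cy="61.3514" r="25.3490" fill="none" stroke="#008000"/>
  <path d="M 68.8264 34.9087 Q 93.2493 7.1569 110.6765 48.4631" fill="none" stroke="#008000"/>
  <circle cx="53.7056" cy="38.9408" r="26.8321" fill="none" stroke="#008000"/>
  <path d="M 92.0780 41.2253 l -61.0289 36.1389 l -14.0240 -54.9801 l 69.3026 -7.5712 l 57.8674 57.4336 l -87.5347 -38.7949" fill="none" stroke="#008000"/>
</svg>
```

1 u = 1 mm; y_m = 96.2698 − y.

[1] `<circle>` circle, #008000→engrave S240 F3115: (94.2311,34.9184) → (92.3015,44.6190) → (86.8065,52.8428) → (78.5827,58.3378) → (68.8821,60.2674) → (59.1815,58.3378) → (50.9577,52.8428) → (45.4627,44.6190) → (43.5331,34.9184) → (45.4627,25.2178) → (50.9577,16.9940) → (59.1815,11.4990) → (68.8821,9.5694) → (78.5827,11.4990) → (86.8065,16.9940) → (92.3015,25.2178) → (94.2311,34.9184) (closed)

[2] `<path>` quadratic bezier, #008000→engrave S240 F3115: (68.8264,61.3611) → (74.8228,67.2200) → (80.6006,70.9209) → (86.1598,72.4637) → (91.5004,71.8484) → (96.6223,69.0751) → (101.5257,64.1437) → (106.2104,57.0542) → (110.6765,47.8067)

[3] `<circle>` circle, #008000→engrave S240 F3115: (80.5377,57.3290) → (78.4952,67.5972) → (72.6788,76.3022) → (63.9738,82.1186) → (53.7056,84.1611) → (43.4374,82.1186) → (34.7324,76.3022) → (28.9160,67.5972) → (26.8735,57.3290) → (28.9160,47.0608) → (34.7324,38.3558) → (43.4374,32.5394) → (53.7056,30.4969) → (63.9738,32.5394) → (72.6788,38.3558) → (78.4952,47.0608) → (80.5377,57.3290) (closed)

[4] `<path>` open polyline, #008000→engrave S240 F3115: (92.0780,55.0445) → (31.0491,18.9056) → (17.0251,73.8857) → (86.3277,81.4569) → (144.1951,24.0233) → (56.6604,62.8182)

G21
G90
G0 X94.2311 Y34.9184
M3 S240
G1 X92.3015 Y44.6190 F3115
G1 X86.8065 Y52.8428
G1 X78.5827 Y58.3378
G1 X68.8821 Y60.2674
G1 X59.1815 Y58.3378
G1 X50.9577 Y52.8428
G1 X45.4627 Y44.6190
G1 X43.5331 Y34.9184
G1 X45.4627 Y25.2178
G1 X50.9577 Y16.9940
G1 X59.1815 Y11.4990
G1 X68.8821 Y9.5694
G1 X78.5827 Y11.4990
G1 X86.8065 Y16.9940
G1 X92.3015 Y25.2178
G1 X94.2311 Y34.9184
M5
G0 X68.8264 Y61.3611
M3 S240
G1 X74.8228 Y67.2200 F3115
G1 X80.6006 Y70.9209
G1 X86.1598 Y72.4637
G1 X91.5004 Y71.8484
G1 X96.6223 Y69.0751
G1 X101.5257 Y64.1437
G1 X106.2104 Y57.0542
G1 X110.6765 Y47.8067
M5
G0 X80.5377 Y57.3290
M3 S240
G1 X78.4952 Y67.5972 F3115
G1 X72.6788 Y76.3022
G1 X63.9738 Y82.1186
G1 X53.7056 Y84.1611
G1 X43.4374 Y82.1186
G1 X34.7324 Y76.3022
G1 X28.9160 Y67.5972
G1 X26.8735 Y57.3290
G1 X28.9160 Y47.0608
G1 X34.7324 Y38.3558
G1 X43.4374 Y32.5394
G1 X53.7056 Y30.4969
G1 X63.9738 Y32.5394
G1 X72.6788 Y38.3558
G1 X78.4952 Y47.0608
G1 X80.5377 Y57.3290
M5
G0 X92.0780 Y55.0445
M3 S240
G1 X31.0491 Y18.9056 F3115
G1 X17.0251 Y73.8857
G1 X86.3277 Y81.4569
G1 X144.1951 Y24.0233
G1 X56.6604 Y62.8182
M5
G0 X0.0000 Y0.0000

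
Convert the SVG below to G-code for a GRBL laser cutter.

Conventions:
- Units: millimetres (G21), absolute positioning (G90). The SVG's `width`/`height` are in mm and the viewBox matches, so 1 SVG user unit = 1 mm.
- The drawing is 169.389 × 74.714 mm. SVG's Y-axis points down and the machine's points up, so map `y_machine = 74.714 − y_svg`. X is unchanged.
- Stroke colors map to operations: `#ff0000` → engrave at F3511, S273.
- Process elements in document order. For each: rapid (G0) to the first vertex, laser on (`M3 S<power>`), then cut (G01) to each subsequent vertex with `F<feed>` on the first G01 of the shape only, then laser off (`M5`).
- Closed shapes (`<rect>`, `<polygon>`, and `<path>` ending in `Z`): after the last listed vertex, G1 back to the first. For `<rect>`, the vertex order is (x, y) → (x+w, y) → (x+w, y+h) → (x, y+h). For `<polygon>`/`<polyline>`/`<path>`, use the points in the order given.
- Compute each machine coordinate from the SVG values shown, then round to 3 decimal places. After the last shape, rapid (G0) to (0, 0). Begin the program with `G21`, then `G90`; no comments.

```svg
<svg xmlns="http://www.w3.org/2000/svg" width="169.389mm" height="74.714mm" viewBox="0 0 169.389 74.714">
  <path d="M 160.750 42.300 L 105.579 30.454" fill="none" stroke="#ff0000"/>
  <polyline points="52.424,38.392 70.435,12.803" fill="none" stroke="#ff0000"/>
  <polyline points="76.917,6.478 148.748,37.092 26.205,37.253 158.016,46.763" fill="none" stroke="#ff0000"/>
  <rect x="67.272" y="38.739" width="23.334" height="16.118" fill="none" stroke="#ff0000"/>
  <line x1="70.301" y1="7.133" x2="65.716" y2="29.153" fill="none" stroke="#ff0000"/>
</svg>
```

G21
G90
G0 X160.750 Y32.414
M3 S273
G01 X105.579 Y44.260 F3511
M5
G0 X52.424 Y36.322
M3 S273
G01 X70.435 Y61.911 F3511
M5
G0 X76.917 Y68.236
M3 S273
G01 X148.748 Y37.622 F3511
G01 X26.205 Y37.461
G01 X158.016 Y27.951
M5
G0 X67.272 Y35.975
M3 S273
G01 X90.606 Y35.975 F3511
G01 X90.606 Y19.857
G01 X67.272 Y19.857
G01 X67.272 Y35.975
M5
G0 X70.301 Y67.581
M3 S273
G01 X65.716 Y45.561 F3511
M5
G0 X0.000 Y0.000

1 u = 1 mm; y_m = 74.714 − y.

[1] `<path>` line segment, #ff0000→engrave S273 F3511: (160.750,32.414) → (105.579,44.260)

[2] `<polyline>` line segment, #ff0000→engrave S273 F3511: (52.424,36.322) → (70.435,61.911)

[3] `<polyline>` open polyline, #ff0000→engrave S273 F3511: (76.917,68.236) → (148.748,37.622) → (26.205,37.461) → (158.016,27.951)

[4] `<rect>` rectangle, #ff0000→engrave S273 F3511: (67.272,35.975) → (90.606,35.975) → (90.606,19.857) → (67.272,19.857) → (67.272,35.975) (closed)

[5] `<line>` line segment, #ff0000→engrave S273 F3511: (70.301,67.581) → (65.716,45.561)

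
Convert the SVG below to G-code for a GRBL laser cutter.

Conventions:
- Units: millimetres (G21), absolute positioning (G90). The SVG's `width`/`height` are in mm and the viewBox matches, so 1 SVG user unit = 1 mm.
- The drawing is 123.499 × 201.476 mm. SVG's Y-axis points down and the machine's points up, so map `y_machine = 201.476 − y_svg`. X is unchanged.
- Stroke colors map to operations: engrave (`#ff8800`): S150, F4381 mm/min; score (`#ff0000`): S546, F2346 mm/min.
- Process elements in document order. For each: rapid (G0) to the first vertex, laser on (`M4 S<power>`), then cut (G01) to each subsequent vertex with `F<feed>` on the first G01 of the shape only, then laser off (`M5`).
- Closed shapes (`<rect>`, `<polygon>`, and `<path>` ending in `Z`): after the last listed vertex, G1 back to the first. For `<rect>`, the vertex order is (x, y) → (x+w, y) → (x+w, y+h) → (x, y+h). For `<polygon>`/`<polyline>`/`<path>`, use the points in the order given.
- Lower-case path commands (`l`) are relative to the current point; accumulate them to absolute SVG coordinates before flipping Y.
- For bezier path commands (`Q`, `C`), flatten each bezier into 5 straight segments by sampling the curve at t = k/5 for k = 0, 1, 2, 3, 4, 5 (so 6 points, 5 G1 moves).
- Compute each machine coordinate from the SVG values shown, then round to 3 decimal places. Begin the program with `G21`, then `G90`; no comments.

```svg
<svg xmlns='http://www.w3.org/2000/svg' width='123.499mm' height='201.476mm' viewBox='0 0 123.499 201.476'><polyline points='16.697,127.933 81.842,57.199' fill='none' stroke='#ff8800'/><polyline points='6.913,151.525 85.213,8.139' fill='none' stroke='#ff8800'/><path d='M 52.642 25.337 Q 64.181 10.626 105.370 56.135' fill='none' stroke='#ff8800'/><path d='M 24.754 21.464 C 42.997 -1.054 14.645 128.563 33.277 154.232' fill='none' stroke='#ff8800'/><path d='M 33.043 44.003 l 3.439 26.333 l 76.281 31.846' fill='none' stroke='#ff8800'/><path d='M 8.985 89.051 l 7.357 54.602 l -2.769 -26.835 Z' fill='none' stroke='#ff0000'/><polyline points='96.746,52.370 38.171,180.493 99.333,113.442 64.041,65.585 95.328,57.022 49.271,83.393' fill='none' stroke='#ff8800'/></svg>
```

G21
G90
G0 X16.697 Y73.543
M4 S150
G01 X81.842 Y144.277 F4381
M5
G0 X6.913 Y49.951
M4 S150
G01 X85.213 Y193.337 F4381
M5
G0 X52.642 Y176.139
M4 S150
G01 X58.444 Y179.615 F4381
G01 X66.617 Y178.273
G01 X77.163 Y172.113
G01 X90.080 Y161.136
G01 X105.370 Y145.341
M5
G0 X24.754 Y180.012
M4 S150
G01 X30.857 Y177.315 F4381
G01 X30.269 Y150.398
G01 X27.482 Y111.553
G01 X26.987 Y73.070
G01 X33.277 Y47.244
M5
G0 X33.043 Y157.473
M4 S150
G01 X36.482 Y131.140 F4381
G01 X112.763 Y99.294
M5
G0 X8.985 Y112.425
M4 S546
G01 X16.342 Y57.823 F2346
G01 X13.573 Y84.658
G01 X8.985 Y112.425
M5
G0 X96.746 Y149.106
M4 S150
G01 X38.171 Y20.983 F4381
G01 X99.333 Y88.034
G01 X64.041 Y135.891
G01 X95.328 Y144.454
G01 X49.271 Y118.083
M5

1 u = 1 mm; y_m = 201.476 − y.

[1] `<polyline>` line segment, #ff8800→engrave S150 F4381: (16.697,73.543) → (81.842,144.277)

[2] `<polyline>` line segment, #ff8800→engrave S150 F4381: (6.913,49.951) → (85.213,193.337)

[3] `<path>` quadratic bezier, #ff8800→engrave S150 F4381: (52.642,176.139) → (58.444,179.615) → (66.617,178.273) → (77.163,172.113) → (90.080,161.136) → (105.370,145.341)

[4] `<path>` cubic bezier, #ff8800→engrave S150 F4381: (24.754,180.012) → (30.857,177.315) → (30.269,150.398) → (27.482,111.553) → (26.987,73.070) → (33.277,47.244)

[5] `<path>` open polyline, #ff8800→engrave S150 F4381: (33.043,157.473) → (36.482,131.140) → (112.763,99.294)

[6] `<path>` closed polygon, #ff0000→score S546 F2346: (8.985,112.425) → (16.342,57.823) → (13.573,84.658) → (8.985,112.425) (closed)

[7] `<polyline>` open polyline, #ff8800→engrave S150 F4381: (96.746,149.106) → (38.171,20.983) → (99.333,88.034) → (64.041,135.891) → (95.328,144.454) → (49.271,118.083)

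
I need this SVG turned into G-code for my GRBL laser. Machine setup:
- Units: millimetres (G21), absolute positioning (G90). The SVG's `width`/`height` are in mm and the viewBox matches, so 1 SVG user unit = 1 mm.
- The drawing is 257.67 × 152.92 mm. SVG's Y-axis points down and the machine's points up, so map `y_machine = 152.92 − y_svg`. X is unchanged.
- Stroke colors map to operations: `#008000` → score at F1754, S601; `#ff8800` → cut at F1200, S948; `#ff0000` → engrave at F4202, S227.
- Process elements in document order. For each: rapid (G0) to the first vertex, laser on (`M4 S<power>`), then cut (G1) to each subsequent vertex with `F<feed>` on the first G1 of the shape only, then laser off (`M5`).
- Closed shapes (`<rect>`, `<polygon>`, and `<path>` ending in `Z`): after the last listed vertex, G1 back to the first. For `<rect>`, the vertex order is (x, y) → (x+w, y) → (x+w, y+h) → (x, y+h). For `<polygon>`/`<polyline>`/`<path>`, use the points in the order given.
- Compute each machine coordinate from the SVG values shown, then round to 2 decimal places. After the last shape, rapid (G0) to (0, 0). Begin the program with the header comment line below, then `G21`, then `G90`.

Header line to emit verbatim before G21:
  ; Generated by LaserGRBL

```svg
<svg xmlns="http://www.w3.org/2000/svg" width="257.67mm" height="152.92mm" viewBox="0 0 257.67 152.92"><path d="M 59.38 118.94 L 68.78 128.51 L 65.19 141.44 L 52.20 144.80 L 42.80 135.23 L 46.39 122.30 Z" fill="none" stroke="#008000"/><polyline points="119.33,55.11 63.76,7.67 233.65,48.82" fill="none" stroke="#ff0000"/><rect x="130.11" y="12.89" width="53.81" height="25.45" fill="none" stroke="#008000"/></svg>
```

viewBox `0 0 257.67 152.92` with mm width/height → 1 unit = 1 mm. Flip: y_m = 152.92 − y_svg.

**Shape 1** — `<path>` regular polygon, stroke `#008000` → score (S601, F1754). Machine vertices: (59.38,33.98) → (68.78,24.41) → (65.19,11.48) → (52.20,8.12) → (42.80,17.69) → (46.39,30.62) → (59.38,33.98). Closed: final G1 returns to the first vertex.

**Shape 2** — `<polyline>` open polyline, stroke `#ff0000` → engrave (S227, F4202). Machine vertices: (119.33,97.81) → (63.76,145.25) → (233.65,104.10). Open path.

**Shape 3** — `<rect>` rectangle, stroke `#008000` → score (S601, F1754). Machine vertices: (130.11,140.03) → (183.92,140.03) → (183.92,114.58) → (130.11,114.58) → (130.11,140.03). Closed: final G1 returns to the first vertex.

; Generated by LaserGRBL
G21
G90
G0 X59.38 Y33.98
M4 S601
G1 X68.78 Y24.41 F1754
G1 X65.19 Y11.48
G1 X52.20 Y8.12
G1 X42.80 Y17.69
G1 X46.39 Y30.62
G1 X59.38 Y33.98
M5
G0 X119.33 Y97.81
M4 S227
G1 X63.76 Y145.25 F4202
G1 X233.65 Y104.10
M5
G0 X130.11 Y140.03
M4 S601
G1 X183.92 Y140.03 F1754
G1 X183.92 Y114.58
G1 X130.11 Y114.58
G1 X130.11 Y140.03
M5
G0 X0.00 Y0.00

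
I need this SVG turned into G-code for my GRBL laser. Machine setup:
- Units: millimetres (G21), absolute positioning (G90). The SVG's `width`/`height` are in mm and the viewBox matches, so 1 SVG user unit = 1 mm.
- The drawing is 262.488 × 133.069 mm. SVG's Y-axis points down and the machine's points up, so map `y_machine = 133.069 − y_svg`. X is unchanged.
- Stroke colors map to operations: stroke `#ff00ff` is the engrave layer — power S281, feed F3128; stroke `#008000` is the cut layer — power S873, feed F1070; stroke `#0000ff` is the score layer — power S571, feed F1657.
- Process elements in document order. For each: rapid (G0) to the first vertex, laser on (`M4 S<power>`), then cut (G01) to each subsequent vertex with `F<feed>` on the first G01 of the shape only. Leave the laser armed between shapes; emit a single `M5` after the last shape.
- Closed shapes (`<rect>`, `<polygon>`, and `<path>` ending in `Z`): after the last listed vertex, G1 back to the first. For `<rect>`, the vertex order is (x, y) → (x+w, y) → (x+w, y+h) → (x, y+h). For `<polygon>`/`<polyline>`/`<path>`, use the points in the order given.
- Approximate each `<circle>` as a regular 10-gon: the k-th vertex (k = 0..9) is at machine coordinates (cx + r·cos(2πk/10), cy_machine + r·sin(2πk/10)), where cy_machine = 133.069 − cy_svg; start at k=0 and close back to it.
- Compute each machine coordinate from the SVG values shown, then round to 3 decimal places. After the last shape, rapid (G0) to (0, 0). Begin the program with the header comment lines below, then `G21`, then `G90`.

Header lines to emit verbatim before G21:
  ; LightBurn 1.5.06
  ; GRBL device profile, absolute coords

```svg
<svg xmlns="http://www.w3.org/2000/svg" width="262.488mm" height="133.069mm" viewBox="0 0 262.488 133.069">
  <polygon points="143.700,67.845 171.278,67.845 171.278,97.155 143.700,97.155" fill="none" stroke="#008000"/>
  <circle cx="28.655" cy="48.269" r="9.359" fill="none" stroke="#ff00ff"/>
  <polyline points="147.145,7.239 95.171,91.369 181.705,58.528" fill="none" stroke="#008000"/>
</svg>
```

viewBox `0 0 262.488 133.069` with mm width/height → 1 unit = 1 mm. Flip: y_m = 133.069 − y_svg.

**Shape 1** — `<polygon>` rectangle, stroke `#008000` → cut (S873, F1070). Machine vertices: (143.700,65.224) → (171.278,65.224) → (171.278,35.914) → (143.700,35.914) → (143.700,65.224). Closed: final G1 returns to the first vertex.

**Shape 2** — `<circle>` circle, stroke `#ff00ff` → engrave (S281, F3128). Machine vertices: (38.014,84.800) → (36.227,90.301) → (31.547,93.701) → (25.763,93.701) → (21.083,90.301) → (19.296,84.800) → (21.083,79.299) → (25.763,75.899) → (31.547,75.899) → (36.227,79.299) → (38.014,84.800). Closed: final G1 returns to the first vertex.

**Shape 3** — `<polyline>` open polyline, stroke `#008000` → cut (S873, F1070). Machine vertices: (147.145,125.830) → (95.171,41.700) → (181.705,74.541). Open path.

; LightBurn 1.5.06
; GRBL device profile, absolute coords
G21
G90
G0 X143.700 Y65.224
M4 S873
G01 X171.278 Y65.224 F1070
G01 X171.278 Y35.914
G01 X143.700 Y35.914
G01 X143.700 Y65.224
G0 X38.014 Y84.800
M4 S281
G01 X36.227 Y90.301 F3128
G01 X31.547 Y93.701
G01 X25.763 Y93.701
G01 X21.083 Y90.301
G01 X19.296 Y84.800
G01 X21.083 Y79.299
G01 X25.763 Y75.899
G01 X31.547 Y75.899
G01 X36.227 Y79.299
G01 X38.014 Y84.800
G0 X147.145 Y125.830
M4 S873
G01 X95.171 Y41.700 F1070
G01 X181.705 Y74.541
M5
G0 X0.000 Y0.000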